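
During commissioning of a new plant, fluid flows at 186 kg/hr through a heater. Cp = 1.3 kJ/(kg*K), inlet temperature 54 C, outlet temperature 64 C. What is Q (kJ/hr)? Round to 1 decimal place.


Q = m_dot * Cp * (T2 - T1)
Q = 186 * 1.3 * (64 - 54)
Q = 186 * 1.3 * 10
Q = 2418.0 kJ/hr


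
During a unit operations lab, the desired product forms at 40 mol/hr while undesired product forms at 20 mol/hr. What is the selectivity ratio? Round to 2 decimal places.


S = desired product rate / undesired product rate
S = 40 / 20
S = 2.00


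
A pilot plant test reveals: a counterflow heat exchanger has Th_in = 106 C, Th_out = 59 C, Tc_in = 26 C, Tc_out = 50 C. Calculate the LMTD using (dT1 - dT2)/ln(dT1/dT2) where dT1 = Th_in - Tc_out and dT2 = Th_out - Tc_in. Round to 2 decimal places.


dT1 = Th_in - Tc_out = 106 - 50 = 56
dT2 = Th_out - Tc_in = 59 - 26 = 33
LMTD = (dT1 - dT2) / ln(dT1/dT2)
LMTD = (56 - 33) / ln(56/33)
LMTD = 43.49 K


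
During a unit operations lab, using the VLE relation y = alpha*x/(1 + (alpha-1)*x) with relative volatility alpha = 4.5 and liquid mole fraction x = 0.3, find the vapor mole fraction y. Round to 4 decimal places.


y = alpha*x / (1 + (alpha-1)*x)
y = 4.5*0.3 / (1 + (4.5-1)*0.3)
y = 1.35 / (1 + 1.05)
y = 1.35 / 2.05
y = 0.6585


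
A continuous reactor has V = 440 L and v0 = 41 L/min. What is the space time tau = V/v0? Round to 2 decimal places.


tau = V / v0
tau = 440 / 41
tau = 10.73 min


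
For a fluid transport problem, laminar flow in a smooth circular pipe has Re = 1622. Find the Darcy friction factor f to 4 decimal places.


f = 64 / Re
f = 64 / 1622
f = 0.0395


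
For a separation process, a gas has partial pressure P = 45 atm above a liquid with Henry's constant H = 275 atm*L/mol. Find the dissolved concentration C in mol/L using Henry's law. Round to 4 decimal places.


C = P / H
C = 45 / 275
C = 0.1636 mol/L


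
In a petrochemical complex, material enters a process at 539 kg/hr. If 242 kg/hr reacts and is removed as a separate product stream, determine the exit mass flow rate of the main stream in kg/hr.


Steady-state mass balance on the main outlet: F_out = F_in - F_removed
F_out = 539 - 242
F_out = 297 kg/hr


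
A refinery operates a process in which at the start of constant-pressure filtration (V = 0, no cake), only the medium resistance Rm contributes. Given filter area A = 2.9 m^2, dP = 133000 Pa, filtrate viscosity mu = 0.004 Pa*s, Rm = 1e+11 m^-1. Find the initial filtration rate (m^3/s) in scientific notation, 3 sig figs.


rate = A * dP / (mu * Rm)
rate = 2.9 * 133000 / (0.004 * 1e+11)
rate = 385700.0 / 4.000e+08
rate = 9.64e-04 m^3/s


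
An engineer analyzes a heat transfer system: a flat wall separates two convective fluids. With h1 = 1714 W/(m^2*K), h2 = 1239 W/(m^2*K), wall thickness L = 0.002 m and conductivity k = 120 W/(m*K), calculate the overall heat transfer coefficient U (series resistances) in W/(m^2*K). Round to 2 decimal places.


1/U = 1/h1 + L/k + 1/h2
1/U = 1/1714 + 0.002/120 + 1/1239
1/U = 0.0005834306 + 1.66667e-05 + 0.0008071025
1/U = 0.0014071998
U = 710.63 W/(m^2*K)


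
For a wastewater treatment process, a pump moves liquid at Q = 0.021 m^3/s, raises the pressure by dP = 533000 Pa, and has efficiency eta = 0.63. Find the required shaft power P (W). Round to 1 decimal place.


P = Q * dP / eta
P = 0.021 * 533000 / 0.63
P = 11193.0 / 0.63
P = 17766.7 W


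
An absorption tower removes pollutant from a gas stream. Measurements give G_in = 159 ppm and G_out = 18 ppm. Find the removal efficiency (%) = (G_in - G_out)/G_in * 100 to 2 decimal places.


Efficiency = (G_in - G_out) / G_in * 100%
Efficiency = (159 - 18) / 159 * 100
Efficiency = 141 / 159 * 100
Efficiency = 88.68%


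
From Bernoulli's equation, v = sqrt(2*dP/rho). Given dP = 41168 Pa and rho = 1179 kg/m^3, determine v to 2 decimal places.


v = sqrt(2*dP/rho)
v = sqrt(2*41168/1179)
v = sqrt(69.835454)
v = 8.36 m/s


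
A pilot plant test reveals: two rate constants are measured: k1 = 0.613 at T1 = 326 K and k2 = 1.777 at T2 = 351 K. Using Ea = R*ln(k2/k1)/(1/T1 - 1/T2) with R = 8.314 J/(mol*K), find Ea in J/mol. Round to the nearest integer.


Ea = R * ln(k2/k1) / (1/T1 - 1/T2)
ln(k2/k1) = ln(1.777/0.613) = 1.0643169
1/T1 - 1/T2 = 1/326 - 1/351 = 0.000218481814
Ea = 8.314 * 1.0643169 / 0.000218481814
Ea = 40501 J/mol


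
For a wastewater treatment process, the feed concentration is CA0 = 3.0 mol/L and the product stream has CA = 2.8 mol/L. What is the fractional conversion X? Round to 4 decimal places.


X = (CA0 - CA) / CA0
X = (3.0 - 2.8) / 3.0
X = 0.2 / 3.0
X = 0.0667


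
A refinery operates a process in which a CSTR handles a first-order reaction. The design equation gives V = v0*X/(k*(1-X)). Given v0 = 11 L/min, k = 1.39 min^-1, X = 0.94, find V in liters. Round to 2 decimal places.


V = v0 * X / (k * (1 - X))
V = 11 * 0.94 / (1.39 * (1 - 0.94))
V = 10.34 / (1.39 * 0.06)
V = 10.34 / 0.0834
V = 123.98 L


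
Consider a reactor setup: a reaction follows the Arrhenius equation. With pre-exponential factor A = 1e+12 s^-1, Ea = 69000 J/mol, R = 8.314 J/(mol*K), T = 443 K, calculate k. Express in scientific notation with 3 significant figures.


k = A * exp(-Ea/(R*T))
k = 1e+12 * exp(-69000 / (8.314 * 443))
k = 1e+12 * exp(-18.734208)
k = 7.31e+03


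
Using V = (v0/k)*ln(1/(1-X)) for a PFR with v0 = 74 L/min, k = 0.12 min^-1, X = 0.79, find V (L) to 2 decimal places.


V = (v0/k) * ln(1/(1-X))
V = (74/0.12) * ln(1/(1-0.79))
V = 616.666667 * ln(4.761905)
V = 616.666667 * 1.560648
V = 962.40 L


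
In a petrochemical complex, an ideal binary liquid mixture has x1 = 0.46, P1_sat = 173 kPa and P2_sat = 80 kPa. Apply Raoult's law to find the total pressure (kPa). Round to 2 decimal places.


P = x1*P1_sat + x2*P2_sat
x2 = 1 - x1 = 1 - 0.46 = 0.54
P = 0.46*173 + 0.54*80
P = 79.58 + 43.2
P = 122.78 kPa


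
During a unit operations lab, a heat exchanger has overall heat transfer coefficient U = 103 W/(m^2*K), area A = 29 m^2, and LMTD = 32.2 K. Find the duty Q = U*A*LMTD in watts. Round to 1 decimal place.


Q = U * A * LMTD
Q = 103 * 29 * 32.2
Q = 96181.4 W


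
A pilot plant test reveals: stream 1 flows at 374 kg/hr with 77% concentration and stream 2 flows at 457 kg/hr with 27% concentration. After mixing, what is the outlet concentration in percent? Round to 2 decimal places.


Mass balance on solute: F1*x1 + F2*x2 = F3*x3
F3 = F1 + F2 = 374 + 457 = 831 kg/hr
x3 = (F1*x1 + F2*x2)/F3
x3 = (374*0.77 + 457*0.27) / 831
x3 = 49.50%


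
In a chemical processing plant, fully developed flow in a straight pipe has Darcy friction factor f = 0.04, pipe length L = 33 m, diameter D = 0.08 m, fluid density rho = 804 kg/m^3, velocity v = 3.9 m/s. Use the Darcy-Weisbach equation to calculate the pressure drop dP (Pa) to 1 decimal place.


dP = f * (L/D) * (rho*v^2/2)
dP = 0.04 * (33/0.08) * (804*3.9^2/2)
L/D = 412.5
rho*v^2/2 = 804*15.21/2 = 6114.42
dP = 0.04 * 412.5 * 6114.42
dP = 100887.9 Pa


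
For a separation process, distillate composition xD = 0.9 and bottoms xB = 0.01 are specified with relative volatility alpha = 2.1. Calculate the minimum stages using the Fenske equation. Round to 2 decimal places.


N_min = ln((xD*(1-xB))/(xB*(1-xD))) / ln(alpha)
Numerator inside ln: 0.891 / 0.001 = 891.0
ln(891.0) = 6.792344
ln(alpha) = ln(2.1) = 0.741937
N_min = 6.792344 / 0.741937 = 9.15


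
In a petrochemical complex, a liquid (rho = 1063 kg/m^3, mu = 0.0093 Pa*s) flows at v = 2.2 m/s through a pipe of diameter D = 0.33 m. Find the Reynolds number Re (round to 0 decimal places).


Re = rho * v * D / mu
Re = 1063 * 2.2 * 0.33 / 0.0093
Re = 771.738 / 0.0093
Re = 82983


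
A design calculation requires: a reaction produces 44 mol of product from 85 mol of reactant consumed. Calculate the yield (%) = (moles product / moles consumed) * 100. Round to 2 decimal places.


Yield = (moles product / moles consumed) * 100%
Yield = (44 / 85) * 100
Yield = 0.5176 * 100
Yield = 51.76%


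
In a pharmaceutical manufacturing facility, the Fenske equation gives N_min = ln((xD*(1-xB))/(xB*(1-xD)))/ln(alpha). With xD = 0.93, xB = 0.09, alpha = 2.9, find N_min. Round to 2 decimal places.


N_min = ln((xD*(1-xB))/(xB*(1-xD))) / ln(alpha)
Numerator inside ln: 0.8463 / 0.0063 = 134.333333
ln(134.333333) = 4.900324
ln(alpha) = ln(2.9) = 1.064711
N_min = 4.900324 / 1.064711 = 4.60


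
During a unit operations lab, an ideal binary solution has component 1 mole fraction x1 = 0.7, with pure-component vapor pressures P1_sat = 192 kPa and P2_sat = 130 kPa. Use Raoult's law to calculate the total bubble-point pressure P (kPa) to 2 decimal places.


P = x1*P1_sat + x2*P2_sat
x2 = 1 - x1 = 1 - 0.7 = 0.3
P = 0.7*192 + 0.3*130
P = 134.4 + 39.0
P = 173.40 kPa


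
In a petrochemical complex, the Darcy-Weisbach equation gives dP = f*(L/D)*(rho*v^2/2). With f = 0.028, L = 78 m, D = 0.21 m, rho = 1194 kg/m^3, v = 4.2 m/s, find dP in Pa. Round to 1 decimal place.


dP = f * (L/D) * (rho*v^2/2)
dP = 0.028 * (78/0.21) * (1194*4.2^2/2)
L/D = 371.42857143
rho*v^2/2 = 1194*17.64/2 = 10531.08
dP = 0.028 * 371.42857143 * 10531.08
dP = 109523.2 Pa


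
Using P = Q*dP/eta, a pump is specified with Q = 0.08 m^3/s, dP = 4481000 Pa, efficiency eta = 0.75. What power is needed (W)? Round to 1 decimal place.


P = Q * dP / eta
P = 0.08 * 4481000 / 0.75
P = 358480.0 / 0.75
P = 477973.3 W


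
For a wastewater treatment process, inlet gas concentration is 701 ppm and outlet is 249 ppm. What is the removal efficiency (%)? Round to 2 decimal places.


Efficiency = (G_in - G_out) / G_in * 100%
Efficiency = (701 - 249) / 701 * 100
Efficiency = 452 / 701 * 100
Efficiency = 64.48%


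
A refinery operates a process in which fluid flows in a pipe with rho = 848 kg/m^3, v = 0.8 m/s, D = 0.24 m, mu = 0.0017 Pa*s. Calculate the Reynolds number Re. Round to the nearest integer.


Re = rho * v * D / mu
Re = 848 * 0.8 * 0.24 / 0.0017
Re = 162.816 / 0.0017
Re = 95774


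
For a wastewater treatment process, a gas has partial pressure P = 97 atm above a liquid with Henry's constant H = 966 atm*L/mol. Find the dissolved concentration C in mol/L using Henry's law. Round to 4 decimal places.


C = P / H
C = 97 / 966
C = 0.1004 mol/L


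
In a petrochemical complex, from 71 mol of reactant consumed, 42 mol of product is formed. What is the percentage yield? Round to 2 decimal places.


Yield = (moles product / moles consumed) * 100%
Yield = (42 / 71) * 100
Yield = 0.5915 * 100
Yield = 59.15%


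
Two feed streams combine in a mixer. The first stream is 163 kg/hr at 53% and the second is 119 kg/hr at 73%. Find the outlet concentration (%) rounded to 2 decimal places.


Mass balance on solute: F1*x1 + F2*x2 = F3*x3
F3 = F1 + F2 = 163 + 119 = 282 kg/hr
x3 = (F1*x1 + F2*x2)/F3
x3 = (163*0.53 + 119*0.73) / 282
x3 = 61.44%


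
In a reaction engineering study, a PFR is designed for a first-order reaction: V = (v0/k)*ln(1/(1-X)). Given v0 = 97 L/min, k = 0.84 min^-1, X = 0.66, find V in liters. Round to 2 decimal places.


V = (v0/k) * ln(1/(1-X))
V = (97/0.84) * ln(1/(1-0.66))
V = 115.47619 * ln(2.941176)
V = 115.47619 * 1.07881
V = 124.58 L


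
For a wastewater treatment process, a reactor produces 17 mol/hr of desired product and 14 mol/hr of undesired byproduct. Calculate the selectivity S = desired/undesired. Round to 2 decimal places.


S = desired product rate / undesired product rate
S = 17 / 14
S = 1.21


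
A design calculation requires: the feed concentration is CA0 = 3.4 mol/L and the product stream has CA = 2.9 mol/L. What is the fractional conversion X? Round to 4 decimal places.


X = (CA0 - CA) / CA0
X = (3.4 - 2.9) / 3.4
X = 0.5 / 3.4
X = 0.1471


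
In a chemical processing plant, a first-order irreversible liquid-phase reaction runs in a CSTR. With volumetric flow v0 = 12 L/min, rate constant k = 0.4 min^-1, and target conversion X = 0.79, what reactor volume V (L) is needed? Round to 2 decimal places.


V = v0 * X / (k * (1 - X))
V = 12 * 0.79 / (0.4 * (1 - 0.79))
V = 9.48 / (0.4 * 0.21)
V = 9.48 / 0.084
V = 112.86 L


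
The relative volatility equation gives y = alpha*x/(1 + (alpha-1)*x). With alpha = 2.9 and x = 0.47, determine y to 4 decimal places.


y = alpha*x / (1 + (alpha-1)*x)
y = 2.9*0.47 / (1 + (2.9-1)*0.47)
y = 1.363 / (1 + 0.893)
y = 1.363 / 1.893
y = 0.7200


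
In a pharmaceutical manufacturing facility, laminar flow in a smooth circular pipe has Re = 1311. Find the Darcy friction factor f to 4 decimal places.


f = 64 / Re
f = 64 / 1311
f = 0.0488


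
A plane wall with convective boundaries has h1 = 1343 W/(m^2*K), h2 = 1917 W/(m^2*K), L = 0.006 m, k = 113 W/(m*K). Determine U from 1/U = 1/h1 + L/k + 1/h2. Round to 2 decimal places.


1/U = 1/h1 + L/k + 1/h2
1/U = 1/1343 + 0.006/113 + 1/1917
1/U = 0.0007446016 + 5.30973e-05 + 0.0005216484
1/U = 0.0013193473
U = 757.95 W/(m^2*K)


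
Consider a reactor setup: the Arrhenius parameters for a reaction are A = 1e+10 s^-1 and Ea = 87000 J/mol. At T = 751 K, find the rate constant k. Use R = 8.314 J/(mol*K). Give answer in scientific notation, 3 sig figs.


k = A * exp(-Ea/(R*T))
k = 1e+10 * exp(-87000 / (8.314 * 751))
k = 1e+10 * exp(-13.933791)
k = 8.88e+03


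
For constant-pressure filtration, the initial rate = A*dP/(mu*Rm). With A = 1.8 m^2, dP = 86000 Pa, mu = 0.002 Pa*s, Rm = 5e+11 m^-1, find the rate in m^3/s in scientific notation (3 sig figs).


rate = A * dP / (mu * Rm)
rate = 1.8 * 86000 / (0.002 * 5e+11)
rate = 154800.0 / 1.000e+09
rate = 1.55e-04 m^3/s


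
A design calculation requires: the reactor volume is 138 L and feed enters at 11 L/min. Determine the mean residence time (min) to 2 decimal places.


tau = V / v0
tau = 138 / 11
tau = 12.55 min


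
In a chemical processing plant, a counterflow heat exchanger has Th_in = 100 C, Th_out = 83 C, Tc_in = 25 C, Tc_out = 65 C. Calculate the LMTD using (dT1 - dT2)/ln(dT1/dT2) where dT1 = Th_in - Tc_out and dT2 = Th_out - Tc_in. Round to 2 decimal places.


dT1 = Th_in - Tc_out = 100 - 65 = 35
dT2 = Th_out - Tc_in = 83 - 25 = 58
LMTD = (dT1 - dT2) / ln(dT1/dT2)
LMTD = (35 - 58) / ln(35/58)
LMTD = 45.54 K


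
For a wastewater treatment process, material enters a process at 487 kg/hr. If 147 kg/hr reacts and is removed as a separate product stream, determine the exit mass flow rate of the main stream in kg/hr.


Steady-state mass balance on the main outlet: F_out = F_in - F_removed
F_out = 487 - 147
F_out = 340 kg/hr


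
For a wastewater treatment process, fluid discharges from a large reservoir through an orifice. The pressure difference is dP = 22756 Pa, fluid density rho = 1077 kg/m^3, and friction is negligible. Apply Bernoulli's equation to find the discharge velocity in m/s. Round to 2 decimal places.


v = sqrt(2*dP/rho)
v = sqrt(2*22756/1077)
v = sqrt(42.258124)
v = 6.50 m/s


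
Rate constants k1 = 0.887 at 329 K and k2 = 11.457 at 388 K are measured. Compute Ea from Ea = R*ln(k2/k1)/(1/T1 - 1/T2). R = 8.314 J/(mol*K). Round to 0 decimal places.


Ea = R * ln(k2/k1) / (1/T1 - 1/T2)
ln(k2/k1) = ln(11.457/0.887) = 2.5585112
1/T1 - 1/T2 = 1/329 - 1/388 = 0.00046219409
Ea = 8.314 * 2.5585112 / 0.00046219409
Ea = 46023 J/mol


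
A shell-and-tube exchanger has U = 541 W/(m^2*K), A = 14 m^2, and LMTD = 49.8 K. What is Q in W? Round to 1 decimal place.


Q = U * A * LMTD
Q = 541 * 14 * 49.8
Q = 377185.2 W


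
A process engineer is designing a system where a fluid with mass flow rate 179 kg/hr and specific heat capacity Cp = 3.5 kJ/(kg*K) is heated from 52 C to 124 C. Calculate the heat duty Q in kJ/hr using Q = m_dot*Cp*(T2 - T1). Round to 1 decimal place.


Q = m_dot * Cp * (T2 - T1)
Q = 179 * 3.5 * (124 - 52)
Q = 179 * 3.5 * 72
Q = 45108.0 kJ/hr


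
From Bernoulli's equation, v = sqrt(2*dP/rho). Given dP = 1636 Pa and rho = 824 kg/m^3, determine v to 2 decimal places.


v = sqrt(2*dP/rho)
v = sqrt(2*1636/824)
v = sqrt(3.970874)
v = 1.99 m/s


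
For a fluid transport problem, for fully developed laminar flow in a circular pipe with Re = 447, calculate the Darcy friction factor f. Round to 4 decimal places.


f = 64 / Re
f = 64 / 447
f = 0.1432


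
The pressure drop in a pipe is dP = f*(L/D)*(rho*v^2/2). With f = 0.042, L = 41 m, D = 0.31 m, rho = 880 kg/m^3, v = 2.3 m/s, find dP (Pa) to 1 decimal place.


dP = f * (L/D) * (rho*v^2/2)
dP = 0.042 * (41/0.31) * (880*2.3^2/2)
L/D = 132.25806452
rho*v^2/2 = 880*5.29/2 = 2327.6
dP = 0.042 * 132.25806452 * 2327.6
dP = 12929.4 Pa


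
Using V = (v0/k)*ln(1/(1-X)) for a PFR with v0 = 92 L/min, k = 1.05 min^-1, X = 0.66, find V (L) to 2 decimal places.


V = (v0/k) * ln(1/(1-X))
V = (92/1.05) * ln(1/(1-0.66))
V = 87.619048 * ln(2.941176)
V = 87.619048 * 1.07881
V = 94.52 L


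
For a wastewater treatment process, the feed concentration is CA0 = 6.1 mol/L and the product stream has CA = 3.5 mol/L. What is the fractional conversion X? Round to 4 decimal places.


X = (CA0 - CA) / CA0
X = (6.1 - 3.5) / 6.1
X = 2.6 / 6.1
X = 0.4262


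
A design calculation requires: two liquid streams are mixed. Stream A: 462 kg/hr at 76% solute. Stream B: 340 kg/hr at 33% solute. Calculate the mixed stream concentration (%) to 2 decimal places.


Mass balance on solute: F1*x1 + F2*x2 = F3*x3
F3 = F1 + F2 = 462 + 340 = 802 kg/hr
x3 = (F1*x1 + F2*x2)/F3
x3 = (462*0.76 + 340*0.33) / 802
x3 = 57.77%


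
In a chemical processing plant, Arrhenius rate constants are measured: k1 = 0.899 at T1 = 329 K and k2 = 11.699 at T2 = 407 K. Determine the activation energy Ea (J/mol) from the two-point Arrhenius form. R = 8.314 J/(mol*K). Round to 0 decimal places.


Ea = R * ln(k2/k1) / (1/T1 - 1/T2)
ln(k2/k1) = ln(11.699/0.899) = 2.5659756
1/T1 - 1/T2 = 1/329 - 1/407 = 0.000582511221
Ea = 8.314 * 2.5659756 / 0.000582511221
Ea = 36623 J/mol


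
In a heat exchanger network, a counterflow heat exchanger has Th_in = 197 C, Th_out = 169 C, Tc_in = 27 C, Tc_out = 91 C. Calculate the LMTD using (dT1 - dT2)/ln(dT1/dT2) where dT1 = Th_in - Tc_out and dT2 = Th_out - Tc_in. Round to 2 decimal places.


dT1 = Th_in - Tc_out = 197 - 91 = 106
dT2 = Th_out - Tc_in = 169 - 27 = 142
LMTD = (dT1 - dT2) / ln(dT1/dT2)
LMTD = (106 - 142) / ln(106/142)
LMTD = 123.12 K


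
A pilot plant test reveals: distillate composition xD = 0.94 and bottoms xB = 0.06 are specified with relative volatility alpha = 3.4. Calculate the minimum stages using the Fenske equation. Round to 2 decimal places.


N_min = ln((xD*(1-xB))/(xB*(1-xD))) / ln(alpha)
Numerator inside ln: 0.8836 / 0.0036 = 245.444444
ln(245.444444) = 5.503071
ln(alpha) = ln(3.4) = 1.223775
N_min = 5.503071 / 1.223775 = 4.50


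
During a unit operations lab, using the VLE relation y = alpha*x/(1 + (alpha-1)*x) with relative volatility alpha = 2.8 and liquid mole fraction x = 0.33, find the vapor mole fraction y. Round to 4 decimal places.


y = alpha*x / (1 + (alpha-1)*x)
y = 2.8*0.33 / (1 + (2.8-1)*0.33)
y = 0.924 / (1 + 0.594)
y = 0.924 / 1.594
y = 0.5797


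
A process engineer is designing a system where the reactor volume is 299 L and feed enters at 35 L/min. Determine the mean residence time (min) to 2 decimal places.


tau = V / v0
tau = 299 / 35
tau = 8.54 min


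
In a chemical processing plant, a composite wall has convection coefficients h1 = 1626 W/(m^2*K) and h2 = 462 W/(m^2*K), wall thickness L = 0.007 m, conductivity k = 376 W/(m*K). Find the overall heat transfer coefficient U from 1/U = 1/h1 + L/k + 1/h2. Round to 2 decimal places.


1/U = 1/h1 + L/k + 1/h2
1/U = 1/1626 + 0.007/376 + 1/462
1/U = 0.0006150062 + 1.8617e-05 + 0.0021645022
1/U = 0.0027981254
U = 357.38 W/(m^2*K)


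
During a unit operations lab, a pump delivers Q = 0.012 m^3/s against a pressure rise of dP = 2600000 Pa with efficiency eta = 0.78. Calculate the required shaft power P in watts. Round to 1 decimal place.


P = Q * dP / eta
P = 0.012 * 2600000 / 0.78
P = 31200.0 / 0.78
P = 40000.0 W


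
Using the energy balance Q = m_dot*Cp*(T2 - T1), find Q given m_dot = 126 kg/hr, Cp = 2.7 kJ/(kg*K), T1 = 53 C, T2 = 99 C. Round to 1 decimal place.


Q = m_dot * Cp * (T2 - T1)
Q = 126 * 2.7 * (99 - 53)
Q = 126 * 2.7 * 46
Q = 15649.2 kJ/hr


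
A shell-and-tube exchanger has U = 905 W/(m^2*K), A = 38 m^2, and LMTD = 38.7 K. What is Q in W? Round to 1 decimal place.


Q = U * A * LMTD
Q = 905 * 38 * 38.7
Q = 1330893.0 W


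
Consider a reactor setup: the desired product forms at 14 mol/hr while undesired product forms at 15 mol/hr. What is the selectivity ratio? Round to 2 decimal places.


S = desired product rate / undesired product rate
S = 14 / 15
S = 0.93


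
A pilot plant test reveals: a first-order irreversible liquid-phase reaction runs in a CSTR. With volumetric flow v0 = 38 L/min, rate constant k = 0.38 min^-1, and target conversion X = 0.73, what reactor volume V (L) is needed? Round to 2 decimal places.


V = v0 * X / (k * (1 - X))
V = 38 * 0.73 / (0.38 * (1 - 0.73))
V = 27.74 / (0.38 * 0.27)
V = 27.74 / 0.1026
V = 270.37 L


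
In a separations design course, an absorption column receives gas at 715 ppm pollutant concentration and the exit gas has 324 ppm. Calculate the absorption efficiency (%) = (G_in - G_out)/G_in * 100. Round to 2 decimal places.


Efficiency = (G_in - G_out) / G_in * 100%
Efficiency = (715 - 324) / 715 * 100
Efficiency = 391 / 715 * 100
Efficiency = 54.69%


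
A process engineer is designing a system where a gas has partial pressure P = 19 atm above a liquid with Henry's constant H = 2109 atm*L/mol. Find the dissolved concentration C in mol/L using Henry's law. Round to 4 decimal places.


C = P / H
C = 19 / 2109
C = 0.0090 mol/L


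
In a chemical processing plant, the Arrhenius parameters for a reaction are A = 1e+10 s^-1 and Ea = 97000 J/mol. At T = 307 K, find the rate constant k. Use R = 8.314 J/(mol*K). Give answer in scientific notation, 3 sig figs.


k = A * exp(-Ea/(R*T))
k = 1e+10 * exp(-97000 / (8.314 * 307))
k = 1e+10 * exp(-38.003478)
k = 3.13e-07


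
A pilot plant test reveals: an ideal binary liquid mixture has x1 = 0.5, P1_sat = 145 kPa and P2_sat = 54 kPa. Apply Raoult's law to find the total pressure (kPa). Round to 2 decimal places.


P = x1*P1_sat + x2*P2_sat
x2 = 1 - x1 = 1 - 0.5 = 0.5
P = 0.5*145 + 0.5*54
P = 72.5 + 27.0
P = 99.50 kPa


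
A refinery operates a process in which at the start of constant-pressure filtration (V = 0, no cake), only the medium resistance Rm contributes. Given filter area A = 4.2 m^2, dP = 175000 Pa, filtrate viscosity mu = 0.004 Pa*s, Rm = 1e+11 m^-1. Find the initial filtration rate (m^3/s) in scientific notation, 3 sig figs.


rate = A * dP / (mu * Rm)
rate = 4.2 * 175000 / (0.004 * 1e+11)
rate = 735000.0 / 4.000e+08
rate = 1.84e-03 m^3/s


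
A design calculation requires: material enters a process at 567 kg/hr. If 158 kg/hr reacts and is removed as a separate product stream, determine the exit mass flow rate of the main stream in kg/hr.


Steady-state mass balance on the main outlet: F_out = F_in - F_removed
F_out = 567 - 158
F_out = 409 kg/hr


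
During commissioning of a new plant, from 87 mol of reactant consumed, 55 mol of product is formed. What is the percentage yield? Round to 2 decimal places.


Yield = (moles product / moles consumed) * 100%
Yield = (55 / 87) * 100
Yield = 0.6322 * 100
Yield = 63.22%


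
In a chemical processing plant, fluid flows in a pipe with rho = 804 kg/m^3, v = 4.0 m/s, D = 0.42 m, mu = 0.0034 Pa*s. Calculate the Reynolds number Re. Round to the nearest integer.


Re = rho * v * D / mu
Re = 804 * 4.0 * 0.42 / 0.0034
Re = 1350.72 / 0.0034
Re = 397271


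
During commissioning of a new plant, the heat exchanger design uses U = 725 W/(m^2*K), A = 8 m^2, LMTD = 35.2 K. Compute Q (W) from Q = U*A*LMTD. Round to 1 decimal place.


Q = U * A * LMTD
Q = 725 * 8 * 35.2
Q = 204160.0 W


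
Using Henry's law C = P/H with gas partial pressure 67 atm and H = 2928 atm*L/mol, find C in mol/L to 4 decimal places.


C = P / H
C = 67 / 2928
C = 0.0229 mol/L


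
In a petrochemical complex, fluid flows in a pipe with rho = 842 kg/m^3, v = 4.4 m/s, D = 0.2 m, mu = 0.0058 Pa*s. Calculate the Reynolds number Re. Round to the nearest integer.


Re = rho * v * D / mu
Re = 842 * 4.4 * 0.2 / 0.0058
Re = 740.96 / 0.0058
Re = 127752


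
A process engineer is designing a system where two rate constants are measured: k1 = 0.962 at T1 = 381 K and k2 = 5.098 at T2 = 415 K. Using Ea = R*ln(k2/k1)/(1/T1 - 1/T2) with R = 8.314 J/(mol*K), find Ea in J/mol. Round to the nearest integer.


Ea = R * ln(k2/k1) / (1/T1 - 1/T2)
ln(k2/k1) = ln(5.098/0.962) = 1.6675891
1/T1 - 1/T2 = 1/381 - 1/415 = 0.000215033362
Ea = 8.314 * 1.6675891 / 0.000215033362
Ea = 64475 J/mol


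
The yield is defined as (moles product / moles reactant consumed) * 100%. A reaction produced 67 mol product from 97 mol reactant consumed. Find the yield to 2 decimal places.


Yield = (moles product / moles consumed) * 100%
Yield = (67 / 97) * 100
Yield = 0.6907 * 100
Yield = 69.07%


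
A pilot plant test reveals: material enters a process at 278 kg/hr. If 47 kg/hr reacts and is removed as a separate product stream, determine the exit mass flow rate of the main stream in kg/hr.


Steady-state mass balance on the main outlet: F_out = F_in - F_removed
F_out = 278 - 47
F_out = 231 kg/hr


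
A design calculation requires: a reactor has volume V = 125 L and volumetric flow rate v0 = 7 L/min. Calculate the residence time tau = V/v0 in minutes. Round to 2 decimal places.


tau = V / v0
tau = 125 / 7
tau = 17.86 min


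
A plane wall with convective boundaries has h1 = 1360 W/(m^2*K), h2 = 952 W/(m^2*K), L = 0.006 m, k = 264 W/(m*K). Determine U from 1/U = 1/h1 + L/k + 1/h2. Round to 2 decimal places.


1/U = 1/h1 + L/k + 1/h2
1/U = 1/1360 + 0.006/264 + 1/952
1/U = 0.0007352941 + 2.27273e-05 + 0.0010504202
1/U = 0.0018084416
U = 552.96 W/(m^2*K)


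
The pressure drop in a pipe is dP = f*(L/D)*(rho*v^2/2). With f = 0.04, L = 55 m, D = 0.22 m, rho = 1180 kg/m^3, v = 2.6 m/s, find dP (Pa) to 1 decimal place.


dP = f * (L/D) * (rho*v^2/2)
dP = 0.04 * (55/0.22) * (1180*2.6^2/2)
L/D = 250.0
rho*v^2/2 = 1180*6.76/2 = 3988.4
dP = 0.04 * 250.0 * 3988.4
dP = 39884.0 Pa


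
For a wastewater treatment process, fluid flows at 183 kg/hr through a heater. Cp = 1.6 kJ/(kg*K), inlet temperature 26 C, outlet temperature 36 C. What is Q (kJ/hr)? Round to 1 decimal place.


Q = m_dot * Cp * (T2 - T1)
Q = 183 * 1.6 * (36 - 26)
Q = 183 * 1.6 * 10
Q = 2928.0 kJ/hr


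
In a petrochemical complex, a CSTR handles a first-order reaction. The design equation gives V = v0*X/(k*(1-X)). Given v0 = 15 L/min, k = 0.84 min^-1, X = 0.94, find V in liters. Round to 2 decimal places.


V = v0 * X / (k * (1 - X))
V = 15 * 0.94 / (0.84 * (1 - 0.94))
V = 14.1 / (0.84 * 0.06)
V = 14.1 / 0.0504
V = 279.76 L


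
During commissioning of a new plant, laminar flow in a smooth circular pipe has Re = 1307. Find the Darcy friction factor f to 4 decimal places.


f = 64 / Re
f = 64 / 1307
f = 0.0490


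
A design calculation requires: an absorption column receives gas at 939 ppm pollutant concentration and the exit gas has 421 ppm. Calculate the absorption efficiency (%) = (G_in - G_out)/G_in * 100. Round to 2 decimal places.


Efficiency = (G_in - G_out) / G_in * 100%
Efficiency = (939 - 421) / 939 * 100
Efficiency = 518 / 939 * 100
Efficiency = 55.17%


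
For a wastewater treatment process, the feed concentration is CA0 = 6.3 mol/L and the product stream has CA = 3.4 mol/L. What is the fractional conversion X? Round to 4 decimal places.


X = (CA0 - CA) / CA0
X = (6.3 - 3.4) / 6.3
X = 2.9 / 6.3
X = 0.4603


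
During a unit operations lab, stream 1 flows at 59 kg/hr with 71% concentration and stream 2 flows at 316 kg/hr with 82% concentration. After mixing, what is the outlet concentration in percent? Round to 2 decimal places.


Mass balance on solute: F1*x1 + F2*x2 = F3*x3
F3 = F1 + F2 = 59 + 316 = 375 kg/hr
x3 = (F1*x1 + F2*x2)/F3
x3 = (59*0.71 + 316*0.82) / 375
x3 = 80.27%


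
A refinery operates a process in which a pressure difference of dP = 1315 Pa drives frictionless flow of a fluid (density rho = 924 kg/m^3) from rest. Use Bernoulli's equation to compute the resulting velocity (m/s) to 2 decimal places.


v = sqrt(2*dP/rho)
v = sqrt(2*1315/924)
v = sqrt(2.84632)
v = 1.69 m/s


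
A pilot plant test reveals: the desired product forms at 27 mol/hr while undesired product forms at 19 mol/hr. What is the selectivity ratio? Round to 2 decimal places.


S = desired product rate / undesired product rate
S = 27 / 19
S = 1.42


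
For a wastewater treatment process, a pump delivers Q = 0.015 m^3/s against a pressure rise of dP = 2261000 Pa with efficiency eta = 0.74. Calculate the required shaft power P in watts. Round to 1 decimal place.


P = Q * dP / eta
P = 0.015 * 2261000 / 0.74
P = 33915.0 / 0.74
P = 45831.1 W


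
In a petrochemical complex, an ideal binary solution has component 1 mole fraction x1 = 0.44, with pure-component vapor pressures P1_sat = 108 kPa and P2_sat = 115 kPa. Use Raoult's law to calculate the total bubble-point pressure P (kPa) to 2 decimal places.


P = x1*P1_sat + x2*P2_sat
x2 = 1 - x1 = 1 - 0.44 = 0.56
P = 0.44*108 + 0.56*115
P = 47.52 + 64.4
P = 111.92 kPa


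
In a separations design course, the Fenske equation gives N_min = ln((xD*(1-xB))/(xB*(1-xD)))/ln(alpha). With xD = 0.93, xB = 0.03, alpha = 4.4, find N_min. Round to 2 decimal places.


N_min = ln((xD*(1-xB))/(xB*(1-xD))) / ln(alpha)
Numerator inside ln: 0.9021 / 0.0021 = 429.571429
ln(429.571429) = 6.062788
ln(alpha) = ln(4.4) = 1.481605
N_min = 6.062788 / 1.481605 = 4.09


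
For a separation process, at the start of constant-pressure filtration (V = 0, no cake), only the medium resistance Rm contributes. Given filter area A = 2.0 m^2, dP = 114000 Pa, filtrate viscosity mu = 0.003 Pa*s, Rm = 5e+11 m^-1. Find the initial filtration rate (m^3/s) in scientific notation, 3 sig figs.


rate = A * dP / (mu * Rm)
rate = 2.0 * 114000 / (0.003 * 5e+11)
rate = 228000.0 / 1.500e+09
rate = 1.52e-04 m^3/s


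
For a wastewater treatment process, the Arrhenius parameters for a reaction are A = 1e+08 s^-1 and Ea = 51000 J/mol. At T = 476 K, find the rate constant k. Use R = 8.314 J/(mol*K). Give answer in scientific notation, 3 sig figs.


k = A * exp(-Ea/(R*T))
k = 1e+08 * exp(-51000 / (8.314 * 476))
k = 1e+08 * exp(-12.887041)
k = 2.53e+02


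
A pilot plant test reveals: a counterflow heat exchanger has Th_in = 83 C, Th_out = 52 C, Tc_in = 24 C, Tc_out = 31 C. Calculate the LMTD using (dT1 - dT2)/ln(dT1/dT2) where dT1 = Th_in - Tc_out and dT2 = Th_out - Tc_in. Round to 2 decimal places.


dT1 = Th_in - Tc_out = 83 - 31 = 52
dT2 = Th_out - Tc_in = 52 - 24 = 28
LMTD = (dT1 - dT2) / ln(dT1/dT2)
LMTD = (52 - 28) / ln(52/28)
LMTD = 38.77 K


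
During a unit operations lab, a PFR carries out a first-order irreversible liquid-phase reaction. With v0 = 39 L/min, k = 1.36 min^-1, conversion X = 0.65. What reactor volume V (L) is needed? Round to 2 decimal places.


V = (v0/k) * ln(1/(1-X))
V = (39/1.36) * ln(1/(1-0.65))
V = 28.676471 * ln(2.857143)
V = 28.676471 * 1.049822
V = 30.11 L


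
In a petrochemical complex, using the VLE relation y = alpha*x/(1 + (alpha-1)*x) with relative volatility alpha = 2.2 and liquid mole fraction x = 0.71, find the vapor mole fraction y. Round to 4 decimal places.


y = alpha*x / (1 + (alpha-1)*x)
y = 2.2*0.71 / (1 + (2.2-1)*0.71)
y = 1.562 / (1 + 0.852)
y = 1.562 / 1.852
y = 0.8434


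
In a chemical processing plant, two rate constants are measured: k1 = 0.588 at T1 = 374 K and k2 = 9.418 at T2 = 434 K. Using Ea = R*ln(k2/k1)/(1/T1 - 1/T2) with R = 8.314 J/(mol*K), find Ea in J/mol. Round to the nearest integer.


Ea = R * ln(k2/k1) / (1/T1 - 1/T2)
ln(k2/k1) = ln(9.418/0.588) = 2.7736511
1/T1 - 1/T2 = 1/374 - 1/434 = 0.000369649326
Ea = 8.314 * 2.7736511 / 0.000369649326
Ea = 62384 J/mol


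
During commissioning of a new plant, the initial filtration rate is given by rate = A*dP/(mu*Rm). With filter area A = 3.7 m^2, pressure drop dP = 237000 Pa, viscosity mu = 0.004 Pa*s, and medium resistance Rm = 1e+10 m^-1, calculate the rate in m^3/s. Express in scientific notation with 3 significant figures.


rate = A * dP / (mu * Rm)
rate = 3.7 * 237000 / (0.004 * 1e+10)
rate = 876900.0 / 4.000e+07
rate = 2.19e-02 m^3/s


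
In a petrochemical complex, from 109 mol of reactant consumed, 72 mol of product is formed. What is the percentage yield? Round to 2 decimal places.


Yield = (moles product / moles consumed) * 100%
Yield = (72 / 109) * 100
Yield = 0.6606 * 100
Yield = 66.06%


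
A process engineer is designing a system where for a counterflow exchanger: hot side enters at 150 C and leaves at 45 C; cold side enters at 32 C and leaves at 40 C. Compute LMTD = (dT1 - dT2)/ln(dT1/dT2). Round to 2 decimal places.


dT1 = Th_in - Tc_out = 150 - 40 = 110
dT2 = Th_out - Tc_in = 45 - 32 = 13
LMTD = (dT1 - dT2) / ln(dT1/dT2)
LMTD = (110 - 13) / ln(110/13)
LMTD = 45.42 K


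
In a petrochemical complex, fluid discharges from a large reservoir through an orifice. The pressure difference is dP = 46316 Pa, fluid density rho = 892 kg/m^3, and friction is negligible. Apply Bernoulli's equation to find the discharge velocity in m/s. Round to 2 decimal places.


v = sqrt(2*dP/rho)
v = sqrt(2*46316/892)
v = sqrt(103.847534)
v = 10.19 m/s


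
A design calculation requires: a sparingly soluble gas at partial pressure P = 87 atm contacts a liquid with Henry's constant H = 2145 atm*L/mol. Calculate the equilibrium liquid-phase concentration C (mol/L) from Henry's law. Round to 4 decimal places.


C = P / H
C = 87 / 2145
C = 0.0406 mol/L


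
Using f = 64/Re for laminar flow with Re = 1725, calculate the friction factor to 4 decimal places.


f = 64 / Re
f = 64 / 1725
f = 0.0371


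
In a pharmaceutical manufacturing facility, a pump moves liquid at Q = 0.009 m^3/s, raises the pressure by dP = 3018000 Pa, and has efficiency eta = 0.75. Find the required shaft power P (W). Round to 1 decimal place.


P = Q * dP / eta
P = 0.009 * 3018000 / 0.75
P = 27162.0 / 0.75
P = 36216.0 W


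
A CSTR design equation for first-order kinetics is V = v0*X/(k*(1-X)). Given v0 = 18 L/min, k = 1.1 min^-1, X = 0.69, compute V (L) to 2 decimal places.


V = v0 * X / (k * (1 - X))
V = 18 * 0.69 / (1.1 * (1 - 0.69))
V = 12.42 / (1.1 * 0.31)
V = 12.42 / 0.341
V = 36.42 L


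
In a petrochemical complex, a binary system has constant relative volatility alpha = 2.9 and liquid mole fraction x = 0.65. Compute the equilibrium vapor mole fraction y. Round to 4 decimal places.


y = alpha*x / (1 + (alpha-1)*x)
y = 2.9*0.65 / (1 + (2.9-1)*0.65)
y = 1.885 / (1 + 1.235)
y = 1.885 / 2.235
y = 0.8434


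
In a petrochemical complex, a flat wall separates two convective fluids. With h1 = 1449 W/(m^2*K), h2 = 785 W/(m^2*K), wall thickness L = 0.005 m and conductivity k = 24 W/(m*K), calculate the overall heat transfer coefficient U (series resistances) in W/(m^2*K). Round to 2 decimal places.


1/U = 1/h1 + L/k + 1/h2
1/U = 1/1449 + 0.005/24 + 1/785
1/U = 0.0006901311 + 0.0002083333 + 0.0012738854
1/U = 0.0021723498
U = 460.33 W/(m^2*K)


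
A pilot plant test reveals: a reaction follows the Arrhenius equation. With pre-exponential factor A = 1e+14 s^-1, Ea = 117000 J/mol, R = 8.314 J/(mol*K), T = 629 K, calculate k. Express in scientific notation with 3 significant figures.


k = A * exp(-Ea/(R*T))
k = 1e+14 * exp(-117000 / (8.314 * 629))
k = 1e+14 * exp(-22.37305)
k = 1.92e+04


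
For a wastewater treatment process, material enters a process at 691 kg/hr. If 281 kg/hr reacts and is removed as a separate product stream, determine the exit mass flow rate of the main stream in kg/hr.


Steady-state mass balance on the main outlet: F_out = F_in - F_removed
F_out = 691 - 281
F_out = 410 kg/hr


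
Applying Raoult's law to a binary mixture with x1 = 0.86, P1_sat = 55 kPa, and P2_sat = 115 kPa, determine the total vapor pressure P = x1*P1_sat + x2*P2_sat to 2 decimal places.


P = x1*P1_sat + x2*P2_sat
x2 = 1 - x1 = 1 - 0.86 = 0.14
P = 0.86*55 + 0.14*115
P = 47.3 + 16.1
P = 63.40 kPa


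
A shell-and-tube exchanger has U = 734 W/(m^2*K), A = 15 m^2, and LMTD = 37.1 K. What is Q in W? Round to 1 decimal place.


Q = U * A * LMTD
Q = 734 * 15 * 37.1
Q = 408471.0 W


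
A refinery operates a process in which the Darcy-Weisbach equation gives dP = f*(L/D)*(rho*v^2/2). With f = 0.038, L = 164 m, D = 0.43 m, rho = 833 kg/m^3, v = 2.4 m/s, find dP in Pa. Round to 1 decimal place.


dP = f * (L/D) * (rho*v^2/2)
dP = 0.038 * (164/0.43) * (833*2.4^2/2)
L/D = 381.39534884
rho*v^2/2 = 833*5.76/2 = 2399.04
dP = 0.038 * 381.39534884 * 2399.04
dP = 34769.3 Pa


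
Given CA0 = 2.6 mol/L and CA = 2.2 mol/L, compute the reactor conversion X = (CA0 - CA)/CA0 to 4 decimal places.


X = (CA0 - CA) / CA0
X = (2.6 - 2.2) / 2.6
X = 0.4 / 2.6
X = 0.1538


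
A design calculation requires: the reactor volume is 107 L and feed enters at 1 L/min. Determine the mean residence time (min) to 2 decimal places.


tau = V / v0
tau = 107 / 1
tau = 107.00 min


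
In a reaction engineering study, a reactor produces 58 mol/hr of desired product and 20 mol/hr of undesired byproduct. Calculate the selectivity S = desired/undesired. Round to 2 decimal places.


S = desired product rate / undesired product rate
S = 58 / 20
S = 2.90


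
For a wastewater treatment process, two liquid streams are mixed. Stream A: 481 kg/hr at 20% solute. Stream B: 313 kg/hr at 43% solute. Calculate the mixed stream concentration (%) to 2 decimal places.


Mass balance on solute: F1*x1 + F2*x2 = F3*x3
F3 = F1 + F2 = 481 + 313 = 794 kg/hr
x3 = (F1*x1 + F2*x2)/F3
x3 = (481*0.2 + 313*0.43) / 794
x3 = 29.07%


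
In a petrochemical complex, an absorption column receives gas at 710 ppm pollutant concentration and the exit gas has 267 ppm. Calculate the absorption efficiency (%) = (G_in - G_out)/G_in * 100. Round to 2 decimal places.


Efficiency = (G_in - G_out) / G_in * 100%
Efficiency = (710 - 267) / 710 * 100
Efficiency = 443 / 710 * 100
Efficiency = 62.39%


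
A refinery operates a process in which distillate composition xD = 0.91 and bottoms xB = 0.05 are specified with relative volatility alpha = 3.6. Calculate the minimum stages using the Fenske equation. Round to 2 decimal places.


N_min = ln((xD*(1-xB))/(xB*(1-xD))) / ln(alpha)
Numerator inside ln: 0.8645 / 0.0045 = 192.111111
ln(192.111111) = 5.258074
ln(alpha) = ln(3.6) = 1.280934
N_min = 5.258074 / 1.280934 = 4.10


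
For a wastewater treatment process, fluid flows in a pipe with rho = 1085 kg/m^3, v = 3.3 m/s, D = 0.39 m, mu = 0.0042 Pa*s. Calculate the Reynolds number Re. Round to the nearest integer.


Re = rho * v * D / mu
Re = 1085 * 3.3 * 0.39 / 0.0042
Re = 1396.395 / 0.0042
Re = 332475


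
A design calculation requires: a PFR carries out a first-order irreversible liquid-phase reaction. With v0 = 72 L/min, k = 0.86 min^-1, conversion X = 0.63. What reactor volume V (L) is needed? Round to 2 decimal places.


V = (v0/k) * ln(1/(1-X))
V = (72/0.86) * ln(1/(1-0.63))
V = 83.72093 * ln(2.702703)
V = 83.72093 * 0.994252
V = 83.24 L


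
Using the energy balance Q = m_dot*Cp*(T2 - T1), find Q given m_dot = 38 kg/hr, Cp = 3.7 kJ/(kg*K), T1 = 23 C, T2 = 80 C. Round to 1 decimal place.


Q = m_dot * Cp * (T2 - T1)
Q = 38 * 3.7 * (80 - 23)
Q = 38 * 3.7 * 57
Q = 8014.2 kJ/hr


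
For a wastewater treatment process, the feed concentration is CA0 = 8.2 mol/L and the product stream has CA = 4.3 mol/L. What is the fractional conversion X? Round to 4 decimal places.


X = (CA0 - CA) / CA0
X = (8.2 - 4.3) / 8.2
X = 3.9 / 8.2
X = 0.4756
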